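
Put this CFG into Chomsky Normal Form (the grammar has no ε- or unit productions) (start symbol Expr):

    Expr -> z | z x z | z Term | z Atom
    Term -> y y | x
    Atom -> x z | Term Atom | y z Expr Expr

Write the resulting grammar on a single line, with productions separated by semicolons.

Expr -> z | X1 Y1 | X1 Term | X1 Atom; Term -> X3 X3 | x; Atom -> X2 X1 | Term Atom | X3 Y2; X1 -> z; X2 -> x; X3 -> y; Y1 -> X2 X1; Y2 -> X1 Y3; Y3 -> Expr Expr

Introduce a nonterminal for each terminal appearing in a rule of length ≥ 2: X1 → z, X2 → x, X3 → y.
Binarize each right-hand side of length ≥ 3 by chaining fresh nonterminals (Y1, Y2, …): affected rules were Expr → X1 X2 X1; Atom → X3 X1 Expr Expr.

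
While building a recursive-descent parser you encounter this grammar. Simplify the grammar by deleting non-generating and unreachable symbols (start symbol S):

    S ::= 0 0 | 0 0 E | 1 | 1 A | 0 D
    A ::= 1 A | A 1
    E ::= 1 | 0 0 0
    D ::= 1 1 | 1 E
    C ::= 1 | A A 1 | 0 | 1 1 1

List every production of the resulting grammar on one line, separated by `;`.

Generating nonterminals: {C, D, E, S}.
Reachable from S after that: {D, E, S}.
Removed useless symbols: {A, C} and every production mentioning them.

S ::= 0 0 | 0 0 E | 1 | 0 D; E ::= 1 | 0 0 0; D ::= 1 1 | 1 E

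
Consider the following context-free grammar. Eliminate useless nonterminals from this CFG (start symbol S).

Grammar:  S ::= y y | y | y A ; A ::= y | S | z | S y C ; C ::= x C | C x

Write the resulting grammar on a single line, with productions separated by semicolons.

S ::= y y | y | y A; A ::= y | S | z

Generating nonterminals: {A, S}.
Reachable from S after that: {A, S}.
Removed useless symbols: {C} and every production mentioning them.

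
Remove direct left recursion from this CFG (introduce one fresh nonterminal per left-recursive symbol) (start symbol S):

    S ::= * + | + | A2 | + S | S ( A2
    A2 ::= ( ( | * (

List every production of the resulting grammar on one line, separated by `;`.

S ::= * + S' | + S' | A2 S' | + S S'; A2 ::= ( ( | * (; S' ::= ( A2 S' | ε

Directly left-recursive nonterminal: S.
For S: α = {( A2}, β = {* +, +, A2, + S}. Rewrite as S → β S' and S' → α S' | ε.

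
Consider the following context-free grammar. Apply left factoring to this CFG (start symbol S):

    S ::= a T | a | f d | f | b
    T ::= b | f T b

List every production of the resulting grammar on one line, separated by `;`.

S ::= b | a S' | f S''; T ::= b | f T b; S' ::= T | ε; S'' ::= d | ε

S has alternatives sharing prefix 'a': factor to S → a S' with S' → T | ε.
S has alternatives sharing prefix 'f': factor to S → f S'' with S'' → d | ε.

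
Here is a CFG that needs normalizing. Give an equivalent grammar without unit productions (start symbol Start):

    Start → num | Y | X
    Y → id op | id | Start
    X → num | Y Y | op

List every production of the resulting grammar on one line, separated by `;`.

Unit pairs: Start ⇒* {X, Y}; Y ⇒* {Start, X}.
For each unit pair (A, B), copy every non-unit production of B to A, then drop all unit productions.

Start → num | Y Y | op | id op | id; Y → num | Y Y | op | id op | id; X → num | Y Y | op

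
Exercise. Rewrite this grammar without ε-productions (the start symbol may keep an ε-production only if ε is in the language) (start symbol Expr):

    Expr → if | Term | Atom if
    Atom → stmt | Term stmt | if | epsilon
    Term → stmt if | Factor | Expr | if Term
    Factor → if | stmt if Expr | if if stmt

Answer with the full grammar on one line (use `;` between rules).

Expr → if | Term | Atom if; Atom → stmt | Term stmt | if; Term → stmt if | Factor | Expr | if Term; Factor → if | stmt if Expr | if if stmt

Nullable set = {Atom}.
ε ∉ L(G), so no ε-production is kept.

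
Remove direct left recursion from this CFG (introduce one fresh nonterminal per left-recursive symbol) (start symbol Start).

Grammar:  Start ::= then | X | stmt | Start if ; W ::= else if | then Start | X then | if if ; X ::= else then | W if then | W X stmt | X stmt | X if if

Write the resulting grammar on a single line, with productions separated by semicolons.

Start, X are directly left-recursive.
For Start: α = {if}, β = {then, X, stmt}. Rewrite as Start → β Start1 and Start1 → α Start1 | ε.
For X: α = {stmt, if if}, β = {else then, W if then, W X stmt}. Rewrite as X → β X1 and X1 → α X1 | ε.

Start ::= then Start1 | X Start1 | stmt Start1; W ::= else if | then Start | X then | if if; X ::= else then X1 | W if then X1 | W X stmt X1; Start1 ::= if Start1 | ε; X1 ::= stmt X1 | if if X1 | ε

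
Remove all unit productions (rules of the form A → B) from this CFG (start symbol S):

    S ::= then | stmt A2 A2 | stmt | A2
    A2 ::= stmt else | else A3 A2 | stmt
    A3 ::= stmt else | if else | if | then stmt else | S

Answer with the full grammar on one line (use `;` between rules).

S ::= stmt else | else A3 A2 | stmt | then | stmt A2 A2; A2 ::= stmt else | else A3 A2 | stmt; A3 ::= stmt else | else A3 A2 | stmt | then | stmt A2 A2 | if else | if | then stmt else

Unit pairs: A3 ⇒* {A2, S}; S ⇒* {A2}.
For each unit pair (A, B), copy every non-unit production of B to A, then drop all unit productions.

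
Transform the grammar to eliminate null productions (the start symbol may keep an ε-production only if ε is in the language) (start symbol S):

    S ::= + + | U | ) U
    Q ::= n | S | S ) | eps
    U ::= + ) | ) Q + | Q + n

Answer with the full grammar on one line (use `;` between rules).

S ::= + + | U | ) U; Q ::= n | S | S ); U ::= + ) | ) Q + | ) + | Q + n | + n

The nullable symbols are {Q}.
ε ∉ L(G), so no ε-production is kept.
For each production, add variants omitting each subset of nullable occurrences: U → ) Q + gives ) Q + | ) +. U → Q + n gives Q + n | + n.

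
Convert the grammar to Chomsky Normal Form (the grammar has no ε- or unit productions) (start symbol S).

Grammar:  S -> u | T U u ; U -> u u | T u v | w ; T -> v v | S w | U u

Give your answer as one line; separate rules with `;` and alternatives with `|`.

Introduce a nonterminal for each terminal appearing in a rule of length ≥ 2: X1 → u, X2 → v, X3 → w.
Binarize each right-hand side of length ≥ 3 by chaining fresh nonterminals (Y1, Y2, …): affected rules were S → T U X1; U → T X1 X2.

S -> u | T Y1; U -> X1 X1 | T Y2 | w; T -> X2 X2 | S X3 | U X1; X1 -> u; X2 -> v; X3 -> w; Y1 -> U X1; Y2 -> X1 X2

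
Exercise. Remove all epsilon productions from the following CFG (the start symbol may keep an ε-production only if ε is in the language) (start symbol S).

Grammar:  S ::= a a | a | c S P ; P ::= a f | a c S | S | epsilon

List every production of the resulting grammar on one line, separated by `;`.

Nullable nonterminals: {P}.
ε ∉ L(G), so no ε-production is kept.
For each production, add variants omitting each subset of nullable occurrences: S → c S P gives c S P | c S.

S ::= a a | a | c S P | c S; P ::= a f | a c S | S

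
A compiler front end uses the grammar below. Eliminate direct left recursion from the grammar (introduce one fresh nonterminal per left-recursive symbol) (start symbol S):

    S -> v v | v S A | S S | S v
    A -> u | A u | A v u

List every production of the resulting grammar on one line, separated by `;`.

S -> v v S' | v S A S'; A -> u A'; S' -> S S' | v S' | ε; A' -> u A' | v u A' | ε

Left recursion appears on S, A.
For S: α = {S, v}, β = {v v, v S A}. Rewrite as S → β S' and S' → α S' | ε.
For A: α = {u, v u}, β = {u}. Rewrite as A → β A' and A' → α A' | ε.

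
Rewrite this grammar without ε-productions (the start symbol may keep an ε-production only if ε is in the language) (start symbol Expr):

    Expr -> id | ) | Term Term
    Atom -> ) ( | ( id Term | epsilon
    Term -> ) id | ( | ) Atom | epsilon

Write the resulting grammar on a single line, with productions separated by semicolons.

The nullable symbols are {Atom, Expr, Term}.
ε ∈ L(G) since Expr is nullable, so keep Expr → ε.
For each production, add variants omitting each subset of nullable occurrences: Expr → Term Term gives Term Term | Term. Atom → ( id Term gives ( id Term | ( id. Term → ) Atom gives ) Atom | ).

Expr -> id | ) | Term Term | Term | epsilon; Atom -> ) ( | ( id Term | ( id; Term -> ) id | ( | ) Atom | )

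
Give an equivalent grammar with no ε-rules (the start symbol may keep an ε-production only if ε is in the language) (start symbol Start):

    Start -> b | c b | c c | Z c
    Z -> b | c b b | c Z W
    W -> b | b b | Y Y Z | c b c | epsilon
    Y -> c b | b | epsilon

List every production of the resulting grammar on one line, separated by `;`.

Nullable nonterminals: {W, Y}.
ε ∉ L(G), so no ε-production is kept.
Add the nullable-subset variants: Z → c Z W gives c Z W | c Z. W → Y Y Z gives Y Y Z | Y Z | Z.

Start -> b | c b | c c | Z c; Z -> b | c b b | c Z W | c Z; W -> b | b b | Y Y Z | Y Z | Z | c b c; Y -> c b | b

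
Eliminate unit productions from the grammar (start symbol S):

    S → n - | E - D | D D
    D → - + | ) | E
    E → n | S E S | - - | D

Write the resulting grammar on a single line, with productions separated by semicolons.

S → n - | E - D | D D; D → n | S E S | - - | - + | ); E → n | S E S | - - | - + | )

Unit pairs: D ⇒* {E}; E ⇒* {D}.
Replace each nonterminal's rules with the union of the non-unit rules of every nonterminal it unit-derives.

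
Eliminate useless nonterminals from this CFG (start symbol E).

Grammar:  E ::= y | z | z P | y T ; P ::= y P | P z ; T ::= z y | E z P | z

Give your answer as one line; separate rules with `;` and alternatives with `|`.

Generating nonterminals: {E, T}.
Reachable from E after that: {E, T}.
Removed useless symbols: {P} and every production mentioning them.

E ::= y | z | y T; T ::= z y | z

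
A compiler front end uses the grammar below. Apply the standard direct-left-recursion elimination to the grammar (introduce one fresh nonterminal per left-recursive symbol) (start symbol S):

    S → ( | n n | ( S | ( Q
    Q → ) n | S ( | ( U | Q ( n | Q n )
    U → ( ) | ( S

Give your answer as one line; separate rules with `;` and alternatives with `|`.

Q is directly left-recursive.
For Q: α = {( n, n )}, β = {) n, S (, ( U}. Rewrite as Q → β Q' and Q' → α Q' | ε.

S → ( | n n | ( S | ( Q; Q → ) n Q' | S ( Q' | ( U Q'; U → ( ) | ( S; Q' → ( n Q' | n ) Q' | ε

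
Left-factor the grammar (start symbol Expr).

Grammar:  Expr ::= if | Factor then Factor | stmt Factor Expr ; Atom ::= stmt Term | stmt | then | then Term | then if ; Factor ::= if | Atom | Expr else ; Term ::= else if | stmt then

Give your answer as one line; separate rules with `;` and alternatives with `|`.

Atom has alternatives sharing prefix 'then': factor to Atom → then Atom1 with Atom1 → ε | Term | if.
Atom has alternatives sharing prefix 'stmt': factor to Atom → stmt Atom2 with Atom2 → Term | ε.

Expr ::= if | Factor then Factor | stmt Factor Expr; Atom ::= then Atom1 | stmt Atom2; Factor ::= if | Atom | Expr else; Term ::= else if | stmt then; Atom1 ::= eps | Term | if; Atom2 ::= Term | eps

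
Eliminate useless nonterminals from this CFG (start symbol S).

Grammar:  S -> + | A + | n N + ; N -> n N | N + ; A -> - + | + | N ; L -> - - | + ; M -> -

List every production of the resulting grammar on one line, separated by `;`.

S -> + | A +; A -> - + | +

Generating nonterminals: {A, L, M, S}.
Reachable from S after that: {A, S}.
Removed useless symbols: {L, M, N} and every production mentioning them.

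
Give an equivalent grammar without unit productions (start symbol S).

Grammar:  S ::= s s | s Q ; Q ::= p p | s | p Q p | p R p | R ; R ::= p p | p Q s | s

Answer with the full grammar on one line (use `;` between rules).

Unit pairs: Q ⇒* {R}.
Replace each nonterminal's rules with the union of the non-unit rules of every nonterminal it unit-derives.

S ::= s s | s Q; Q ::= p p | p Q s | s | p Q p | p R p; R ::= p p | p Q s | s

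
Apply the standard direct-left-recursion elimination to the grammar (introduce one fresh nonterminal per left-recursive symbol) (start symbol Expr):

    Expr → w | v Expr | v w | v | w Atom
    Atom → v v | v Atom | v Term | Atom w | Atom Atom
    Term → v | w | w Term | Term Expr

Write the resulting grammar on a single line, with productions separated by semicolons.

Expr → w | v Expr | v w | v | w Atom; Atom → v v Atom1 | v Atom Atom1 | v Term Atom1; Term → v Term1 | w Term1 | w Term Term1; Atom1 → w Atom1 | Atom Atom1 | ε; Term1 → Expr Term1 | ε

Left recursion appears on Atom, Term.
For Atom: α = {w, Atom}, β = {v v, v Atom, v Term}. Rewrite as Atom → β Atom1 and Atom1 → α Atom1 | ε.
For Term: α = {Expr}, β = {v, w, w Term}. Rewrite as Term → β Term1 and Term1 → α Term1 | ε.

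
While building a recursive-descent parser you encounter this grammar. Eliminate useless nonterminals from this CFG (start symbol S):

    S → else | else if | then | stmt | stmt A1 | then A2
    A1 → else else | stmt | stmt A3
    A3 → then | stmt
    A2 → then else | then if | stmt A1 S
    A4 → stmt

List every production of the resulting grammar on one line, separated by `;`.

S → else | else if | then | stmt | stmt A1 | then A2; A1 → else else | stmt | stmt A3; A3 → then | stmt; A2 → then else | then if | stmt A1 S

Generating nonterminals: {A1, A2, A3, A4, S}.
Reachable from S after that: {A1, A2, A3, S}.
Removed useless symbols: {A4} and every production mentioning them.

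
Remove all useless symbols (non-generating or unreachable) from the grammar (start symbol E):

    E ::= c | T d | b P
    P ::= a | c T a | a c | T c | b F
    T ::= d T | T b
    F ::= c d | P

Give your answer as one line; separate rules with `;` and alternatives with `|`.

E ::= c | b P; P ::= a | a c | b F; F ::= c d | P

Generating nonterminals: {E, F, P}.
Reachable from E after that: {E, F, P}.
Removed useless symbols: {T} and every production mentioning them.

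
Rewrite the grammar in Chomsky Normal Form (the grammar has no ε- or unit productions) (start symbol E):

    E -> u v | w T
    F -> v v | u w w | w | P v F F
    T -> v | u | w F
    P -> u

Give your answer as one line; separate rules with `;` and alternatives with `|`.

Introduce a nonterminal for each terminal appearing in a rule of length ≥ 2: X1 → u, X2 → v, X3 → w.
Binarize each right-hand side of length ≥ 3 by chaining fresh nonterminals (Y1, Y2, …): affected rules were F → X1 X3 X3; F → P X2 F F.

E -> X1 X2 | X3 T; F -> X2 X2 | X1 Y1 | w | P Y2; T -> v | u | X3 F; P -> u; X1 -> u; X2 -> v; X3 -> w; Y1 -> X3 X3; Y2 -> X2 Y3; Y3 -> F F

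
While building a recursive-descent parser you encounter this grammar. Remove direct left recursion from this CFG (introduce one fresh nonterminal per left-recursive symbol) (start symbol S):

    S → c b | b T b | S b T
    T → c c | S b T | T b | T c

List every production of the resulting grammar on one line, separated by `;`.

S → c b S' | b T b S'; T → c c T' | S b T T'; S' → b T S' | ε; T' → b T' | c T' | ε

S, T are directly left-recursive.
For S: α = {b T}, β = {c b, b T b}. Rewrite as S → β S' and S' → α S' | ε.
For T: α = {b, c}, β = {c c, S b T}. Rewrite as T → β T' and T' → α T' | ε.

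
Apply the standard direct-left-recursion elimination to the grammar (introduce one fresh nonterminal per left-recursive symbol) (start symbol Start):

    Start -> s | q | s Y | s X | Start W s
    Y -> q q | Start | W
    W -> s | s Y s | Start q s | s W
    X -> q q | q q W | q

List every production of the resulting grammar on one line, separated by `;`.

Start -> s Start1 | q Start1 | s Y Start1 | s X Start1; Y -> q q | Start | W; W -> s | s Y s | Start q s | s W; X -> q q | q q W | q; Start1 -> W s Start1 | ε

Start is directly left-recursive.
For Start: α = {W s}, β = {s, q, s Y, s X}. Rewrite as Start → β Start1 and Start1 → α Start1 | ε.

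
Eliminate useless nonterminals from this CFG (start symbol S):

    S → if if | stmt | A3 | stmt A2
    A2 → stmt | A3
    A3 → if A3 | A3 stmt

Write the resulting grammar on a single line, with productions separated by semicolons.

Generating nonterminals: {A2, S}.
Reachable from S after that: {A2, S}.
Removed useless symbols: {A3} and every production mentioning them.

S → if if | stmt | stmt A2; A2 → stmt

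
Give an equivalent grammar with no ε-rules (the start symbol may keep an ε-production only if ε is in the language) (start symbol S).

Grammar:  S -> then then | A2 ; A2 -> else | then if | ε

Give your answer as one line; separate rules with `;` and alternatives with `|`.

S -> then then | A2 | ε; A2 -> else | then if

The nullable symbols are {A2, S}.
ε ∈ L(G) since S is nullable, so keep S → ε.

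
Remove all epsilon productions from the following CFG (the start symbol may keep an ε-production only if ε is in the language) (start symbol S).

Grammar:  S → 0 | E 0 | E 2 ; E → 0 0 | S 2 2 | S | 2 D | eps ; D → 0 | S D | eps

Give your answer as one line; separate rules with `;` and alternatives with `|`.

S → 0 | E 0 | E 2 | 2; E → 0 0 | S 2 2 | S | 2 D | 2; D → 0 | S D | S

Nullable set = {D, E}.
ε ∉ L(G), so no ε-production is kept.
Add the nullable-subset variants: S → E 2 gives E 2 | 2. E → 2 D gives 2 D | 2. D → S D gives S D | S.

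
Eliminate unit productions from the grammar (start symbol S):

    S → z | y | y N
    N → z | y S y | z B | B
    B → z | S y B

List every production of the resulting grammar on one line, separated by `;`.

S → z | y | y N; N → z | S y B | y S y | z B; B → z | S y B

Unit pairs: N ⇒* {B}.
Replace each nonterminal's rules with the union of the non-unit rules of every nonterminal it unit-derives.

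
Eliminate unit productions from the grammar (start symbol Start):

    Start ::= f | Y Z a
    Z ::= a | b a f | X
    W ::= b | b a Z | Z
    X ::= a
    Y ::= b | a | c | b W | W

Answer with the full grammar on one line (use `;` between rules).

Unit pairs: W ⇒* {X, Z}; Y ⇒* {W, X, Z}; Z ⇒* {X}.
Replace each nonterminal's rules with the union of the non-unit rules of every nonterminal it unit-derives.

Start ::= f | Y Z a; Z ::= a | b a f; W ::= a | b a f | b | b a Z; X ::= a; Y ::= a | b a f | b | b a Z | c | b W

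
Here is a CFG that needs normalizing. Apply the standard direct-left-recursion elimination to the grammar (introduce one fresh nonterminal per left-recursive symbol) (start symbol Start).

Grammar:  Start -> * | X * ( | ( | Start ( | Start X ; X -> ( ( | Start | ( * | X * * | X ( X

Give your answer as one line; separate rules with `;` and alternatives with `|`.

Left recursion appears on Start, X.
For Start: α = {(, X}, β = {*, X * (, (}. Rewrite as Start → β Start1 and Start1 → α Start1 | ε.
For X: α = {* *, ( X}, β = {( (, Start, ( *}. Rewrite as X → β X1 and X1 → α X1 | ε.

Start -> * Start1 | X * ( Start1 | ( Start1; X -> ( ( X1 | Start X1 | ( * X1; Start1 -> ( Start1 | X Start1 | eps; X1 -> * * X1 | ( X X1 | eps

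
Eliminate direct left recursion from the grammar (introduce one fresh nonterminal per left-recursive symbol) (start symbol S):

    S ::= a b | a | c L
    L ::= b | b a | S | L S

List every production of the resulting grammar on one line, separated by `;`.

S ::= a b | a | c L; L ::= b L' | b a L' | S L'; L' ::= S L' | ε

Directly left-recursive nonterminal: L.
For L: α = {S}, β = {b, b a, S}. Rewrite as L → β L' and L' → α L' | ε.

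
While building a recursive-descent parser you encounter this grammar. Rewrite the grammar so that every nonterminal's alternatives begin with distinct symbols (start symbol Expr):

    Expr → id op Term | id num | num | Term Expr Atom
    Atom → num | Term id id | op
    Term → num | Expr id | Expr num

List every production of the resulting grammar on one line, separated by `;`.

Expr → num | Term Expr Atom | id Expr1; Atom → num | Term id id | op; Term → num | Expr Term1; Expr1 → op Term | num; Term1 → id | num

Expr has alternatives sharing prefix 'id': factor to Expr → id Expr1 with Expr1 → op Term | num.
Term has alternatives sharing prefix 'Expr': factor to Term → Expr Term1 with Term1 → id | num.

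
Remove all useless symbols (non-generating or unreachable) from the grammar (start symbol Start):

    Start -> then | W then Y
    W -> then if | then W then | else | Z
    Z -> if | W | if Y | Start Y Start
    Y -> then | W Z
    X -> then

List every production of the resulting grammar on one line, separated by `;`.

Start -> then | W then Y; W -> then if | then W then | else | Z; Z -> if | W | if Y | Start Y Start; Y -> then | W Z

Generating nonterminals: {Start, W, X, Y, Z}.
Reachable from Start after that: {Start, W, Y, Z}.
Removed useless symbols: {X} and every production mentioning them.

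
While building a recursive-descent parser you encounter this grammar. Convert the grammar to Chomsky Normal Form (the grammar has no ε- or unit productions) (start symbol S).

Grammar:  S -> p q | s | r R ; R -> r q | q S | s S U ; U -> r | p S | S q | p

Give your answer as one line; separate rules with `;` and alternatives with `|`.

S -> X1 X2 | s | X3 R; R -> X3 X2 | X2 S | X4 Y1; U -> r | X1 S | S X2 | p; X1 -> p; X2 -> q; X3 -> r; X4 -> s; Y1 -> S U

Introduce a nonterminal for each terminal appearing in a rule of length ≥ 2: X1 → p, X2 → q, X3 → r, X4 → s.
Binarize each right-hand side of length ≥ 3 by chaining fresh nonterminals (Y1, Y2, …): affected rules were R → X4 S U.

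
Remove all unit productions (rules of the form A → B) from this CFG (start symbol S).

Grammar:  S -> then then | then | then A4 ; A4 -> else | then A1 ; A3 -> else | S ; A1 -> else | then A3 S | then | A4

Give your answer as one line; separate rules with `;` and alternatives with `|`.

Unit pairs: A1 ⇒* {A4}; A3 ⇒* {S}.
For each unit pair (A, B), copy every non-unit production of B to A, then drop all unit productions.

S -> then then | then | then A4; A4 -> else | then A1; A3 -> then then | then | then A4 | else; A1 -> else | then A1 | then A3 S | then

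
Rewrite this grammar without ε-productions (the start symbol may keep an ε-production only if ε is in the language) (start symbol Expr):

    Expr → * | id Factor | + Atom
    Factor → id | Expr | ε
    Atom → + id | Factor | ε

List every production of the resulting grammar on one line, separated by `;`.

Nullable set = {Atom, Factor}.
ε ∉ L(G), so no ε-production is kept.
Expand every rule over subsets of its nullable positions: Expr → id Factor gives id Factor | id. Expr → + Atom gives + Atom | +.

Expr → * | id Factor | id | + Atom | +; Factor → id | Expr; Atom → + id | Factor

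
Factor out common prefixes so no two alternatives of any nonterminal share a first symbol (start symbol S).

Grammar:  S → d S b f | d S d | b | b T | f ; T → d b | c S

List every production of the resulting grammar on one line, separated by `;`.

S → f | d S S' | b S''; T → d b | c S; S' → b f | d; S'' → ε | T

S has alternatives sharing prefix 'd S': factor to S → d S S' with S' → b f | d.
S has alternatives sharing prefix 'b': factor to S → b S'' with S'' → ε | T.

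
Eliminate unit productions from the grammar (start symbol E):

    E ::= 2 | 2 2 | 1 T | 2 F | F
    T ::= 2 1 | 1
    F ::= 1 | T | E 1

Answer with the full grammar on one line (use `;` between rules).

E ::= 2 | 2 2 | 1 T | 2 F | 1 | E 1 | 2 1; T ::= 2 1 | 1; F ::= 1 | E 1 | 2 1

Unit pairs: E ⇒* {F, T}; F ⇒* {T}.
For every A with A ⇒* B via unit rules, add B's non-unit alternatives to A; then delete every rule of the form X → Y.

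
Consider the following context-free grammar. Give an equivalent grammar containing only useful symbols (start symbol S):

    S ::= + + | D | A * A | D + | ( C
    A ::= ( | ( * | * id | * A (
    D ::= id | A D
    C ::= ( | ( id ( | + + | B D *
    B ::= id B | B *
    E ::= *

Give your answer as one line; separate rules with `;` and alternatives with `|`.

S ::= + + | D | A * A | D + | ( C; A ::= ( | ( * | * id | * A (; D ::= id | A D; C ::= ( | ( id ( | + +

Generating nonterminals: {A, C, D, E, S}.
Reachable from S after that: {A, C, D, S}.
Removed useless symbols: {B, E} and every production mentioning them.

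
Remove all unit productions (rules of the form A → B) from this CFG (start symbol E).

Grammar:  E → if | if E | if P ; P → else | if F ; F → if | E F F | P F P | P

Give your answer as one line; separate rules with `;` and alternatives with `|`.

Unit pairs: F ⇒* {P}.
Replace each nonterminal's rules with the union of the non-unit rules of every nonterminal it unit-derives.

E → if | if E | if P; P → else | if F; F → if | E F F | P F P | else | if F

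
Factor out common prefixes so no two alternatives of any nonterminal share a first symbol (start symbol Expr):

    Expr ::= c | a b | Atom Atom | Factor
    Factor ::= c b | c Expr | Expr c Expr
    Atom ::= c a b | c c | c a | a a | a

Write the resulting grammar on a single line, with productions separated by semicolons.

Expr ::= c | a b | Atom Atom | Factor; Factor ::= Expr c Expr | c Factor1; Atom ::= c Atom1 | a Atom2; Factor1 ::= b | Expr; Atom1 ::= c | a Atom11; Atom2 ::= a | eps; Atom11 ::= b | eps

Factor has alternatives sharing prefix 'c': factor to Factor → c Factor1 with Factor1 → b | Expr.
Atom has alternatives sharing prefix 'c': factor to Atom → c Atom1 with Atom1 → a b | c | a.
Atom has alternatives sharing prefix 'a': factor to Atom → a Atom2 with Atom2 → a | ε.
Atom1 has alternatives sharing prefix 'a': factor to Atom1 → a Atom11 with Atom11 → b | ε.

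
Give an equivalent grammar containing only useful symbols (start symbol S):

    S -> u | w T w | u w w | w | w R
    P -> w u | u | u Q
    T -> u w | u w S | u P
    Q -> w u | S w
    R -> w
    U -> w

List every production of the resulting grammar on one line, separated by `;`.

Generating nonterminals: {P, Q, R, S, T, U}.
Reachable from S after that: {P, Q, R, S, T}.
Removed useless symbols: {U} and every production mentioning them.

S -> u | w T w | u w w | w | w R; P -> w u | u | u Q; T -> u w | u w S | u P; Q -> w u | S w; R -> w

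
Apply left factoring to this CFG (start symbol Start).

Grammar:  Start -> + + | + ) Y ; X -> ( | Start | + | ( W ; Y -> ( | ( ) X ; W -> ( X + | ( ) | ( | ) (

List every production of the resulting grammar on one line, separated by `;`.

Start -> + Start1; X -> Start | + | ( X1; Y -> ( Y1; W -> ) ( | ( W1; Start1 -> + | ) Y; X1 -> eps | W; Y1 -> eps | ) X; W1 -> X + | ) | eps

Start has alternatives sharing prefix '+': factor to Start → + Start1 with Start1 → + | ) Y.
X has alternatives sharing prefix '(': factor to X → ( X1 with X1 → ε | W.
Y has alternatives sharing prefix '(': factor to Y → ( Y1 with Y1 → ε | ) X.
W has alternatives sharing prefix '(': factor to W → ( W1 with W1 → X + | ) | ε.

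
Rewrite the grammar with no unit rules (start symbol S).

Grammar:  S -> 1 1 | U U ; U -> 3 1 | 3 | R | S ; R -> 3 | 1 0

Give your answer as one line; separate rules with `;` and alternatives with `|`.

S -> 1 1 | U U; U -> 3 1 | 3 | 1 1 | U U | 1 0; R -> 3 | 1 0

Unit pairs: U ⇒* {R, S}.
For every A with A ⇒* B via unit rules, add B's non-unit alternatives to A; then delete every rule of the form X → Y.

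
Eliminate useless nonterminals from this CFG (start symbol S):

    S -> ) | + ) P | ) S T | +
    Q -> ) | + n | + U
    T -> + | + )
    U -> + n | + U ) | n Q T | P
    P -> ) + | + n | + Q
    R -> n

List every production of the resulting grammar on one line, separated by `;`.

Generating nonterminals: {P, Q, R, S, T, U}.
Reachable from S after that: {P, Q, S, T, U}.
Removed useless symbols: {R} and every production mentioning them.

S -> ) | + ) P | ) S T | +; Q -> ) | + n | + U; T -> + | + ); U -> + n | + U ) | n Q T | P; P -> ) + | + n | + Q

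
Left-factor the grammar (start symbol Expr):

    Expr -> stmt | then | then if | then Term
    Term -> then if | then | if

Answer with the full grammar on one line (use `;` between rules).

Expr -> stmt | then Expr1; Term -> if | then Term1; Expr1 -> ε | if | Term; Term1 -> if | ε

Expr has alternatives sharing prefix 'then': factor to Expr → then Expr1 with Expr1 → ε | if | Term.
Term has alternatives sharing prefix 'then': factor to Term → then Term1 with Term1 → if | ε.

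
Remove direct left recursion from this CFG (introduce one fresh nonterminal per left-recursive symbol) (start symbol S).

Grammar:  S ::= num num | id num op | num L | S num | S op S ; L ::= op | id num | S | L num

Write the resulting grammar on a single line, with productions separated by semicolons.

Directly left-recursive nonterminals: S, L.
For S: α = {num, op S}, β = {num num, id num op, num L}. Rewrite as S → β S' and S' → α S' | ε.
For L: α = {num}, β = {op, id num, S}. Rewrite as L → β L' and L' → α L' | ε.

S ::= num num S' | id num op S' | num L S'; L ::= op L' | id num L' | S L'; S' ::= num S' | op S S' | eps; L' ::= num L' | eps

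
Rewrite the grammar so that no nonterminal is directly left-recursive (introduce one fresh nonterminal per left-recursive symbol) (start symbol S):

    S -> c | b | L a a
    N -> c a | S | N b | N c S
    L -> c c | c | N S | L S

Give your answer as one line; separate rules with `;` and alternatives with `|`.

N, L are directly left-recursive.
For N: α = {b, c S}, β = {c a, S}. Rewrite as N → β N' and N' → α N' | ε.
For L: α = {S}, β = {c c, c, N S}. Rewrite as L → β L' and L' → α L' | ε.

S -> c | b | L a a; N -> c a N' | S N'; L -> c c L' | c L' | N S L'; N' -> b N' | c S N' | ε; L' -> S L' | ε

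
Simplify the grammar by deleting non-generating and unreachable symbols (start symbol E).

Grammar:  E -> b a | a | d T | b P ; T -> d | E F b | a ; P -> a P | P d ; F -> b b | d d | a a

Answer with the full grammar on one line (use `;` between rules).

Generating nonterminals: {E, F, T}.
Reachable from E after that: {E, F, T}.
Removed useless symbols: {P} and every production mentioning them.

E -> b a | a | d T; T -> d | E F b | a; F -> b b | d d | a a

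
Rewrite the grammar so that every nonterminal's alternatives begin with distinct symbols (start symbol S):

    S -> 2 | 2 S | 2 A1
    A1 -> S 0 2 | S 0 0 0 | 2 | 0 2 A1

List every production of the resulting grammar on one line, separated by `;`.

S has alternatives sharing prefix '2': factor to S → 2 S' with S' → ε | S | A1.
A1 has alternatives sharing prefix 'S 0': factor to A1 → S 0 A1' with A1' → 2 | 0 0.

S -> 2 S'; A1 -> 2 | 0 2 A1 | S 0 A1'; S' -> ε | S | A1; A1' -> 2 | 0 0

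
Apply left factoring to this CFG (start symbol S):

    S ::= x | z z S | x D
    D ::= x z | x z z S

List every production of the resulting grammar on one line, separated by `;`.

S ::= z z S | x S'; D ::= x z D'; S' ::= eps | D; D' ::= eps | z S

S has alternatives sharing prefix 'x': factor to S → x S' with S' → ε | D.
D has alternatives sharing prefix 'x z': factor to D → x z D' with D' → ε | z S.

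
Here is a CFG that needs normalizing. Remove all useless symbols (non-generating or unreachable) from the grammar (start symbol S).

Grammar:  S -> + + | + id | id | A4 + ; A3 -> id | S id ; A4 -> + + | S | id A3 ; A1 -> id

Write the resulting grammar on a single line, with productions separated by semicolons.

Generating nonterminals: {A1, A3, A4, S}.
Reachable from S after that: {A3, A4, S}.
Removed useless symbols: {A1} and every production mentioning them.

S -> + + | + id | id | A4 +; A3 -> id | S id; A4 -> + + | S | id A3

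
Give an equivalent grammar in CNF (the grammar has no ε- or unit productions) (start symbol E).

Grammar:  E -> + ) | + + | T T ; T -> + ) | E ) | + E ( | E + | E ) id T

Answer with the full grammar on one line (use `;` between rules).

Introduce a nonterminal for each terminal appearing in a rule of length ≥ 2: X1 → +, X2 → ), X3 → (, X4 → id.
Binarize each right-hand side of length ≥ 3 by chaining fresh nonterminals (Y1, Y2, …): affected rules were T → X1 E X3; T → E X2 X4 T.

E -> X1 X2 | X1 X1 | T T; T -> X1 X2 | E X2 | X1 Y1 | E X1 | E Y2; X1 -> +; X2 -> ); X3 -> (; X4 -> id; Y1 -> E X3; Y2 -> X2 Y3; Y3 -> X4 T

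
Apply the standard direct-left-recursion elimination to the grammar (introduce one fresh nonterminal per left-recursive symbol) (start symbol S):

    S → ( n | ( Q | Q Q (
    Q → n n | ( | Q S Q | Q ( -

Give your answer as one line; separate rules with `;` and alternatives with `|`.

Q is directly left-recursive.
For Q: α = {S Q, ( -}, β = {n n, (}. Rewrite as Q → β Q' and Q' → α Q' | ε.

S → ( n | ( Q | Q Q (; Q → n n Q' | ( Q'; Q' → S Q Q' | ( - Q' | ε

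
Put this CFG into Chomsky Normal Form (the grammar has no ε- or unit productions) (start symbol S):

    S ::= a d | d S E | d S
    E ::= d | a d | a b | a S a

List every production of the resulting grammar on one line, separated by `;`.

Introduce a nonterminal for each terminal appearing in a rule of length ≥ 2: X1 → a, X2 → d, X3 → b.
Binarize each right-hand side of length ≥ 3 by chaining fresh nonterminals (Y1, Y2, …): affected rules were S → X2 S E; E → X1 S X1.

S ::= X1 X2 | X2 Y1 | X2 S; E ::= d | X1 X2 | X1 X3 | X1 Y2; X1 ::= a; X2 ::= d; X3 ::= b; Y1 ::= S E; Y2 ::= S X1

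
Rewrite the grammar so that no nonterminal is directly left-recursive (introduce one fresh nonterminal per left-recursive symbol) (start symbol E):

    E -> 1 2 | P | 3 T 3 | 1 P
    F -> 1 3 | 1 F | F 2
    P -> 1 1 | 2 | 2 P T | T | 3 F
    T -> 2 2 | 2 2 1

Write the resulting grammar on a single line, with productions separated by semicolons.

E -> 1 2 | P | 3 T 3 | 1 P; F -> 1 3 F' | 1 F F'; P -> 1 1 | 2 | 2 P T | T | 3 F; T -> 2 2 | 2 2 1; F' -> 2 F' | ε

Left recursion appears on F.
For F: α = {2}, β = {1 3, 1 F}. Rewrite as F → β F' and F' → α F' | ε.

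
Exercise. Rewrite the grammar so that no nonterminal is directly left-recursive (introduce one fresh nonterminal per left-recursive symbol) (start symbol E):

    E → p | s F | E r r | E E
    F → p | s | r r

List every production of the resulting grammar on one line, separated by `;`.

E → p E' | s F E'; F → p | s | r r; E' → r r E' | E E' | epsilon

Left recursion appears on E.
For E: α = {r r, E}, β = {p, s F}. Rewrite as E → β E' and E' → α E' | ε.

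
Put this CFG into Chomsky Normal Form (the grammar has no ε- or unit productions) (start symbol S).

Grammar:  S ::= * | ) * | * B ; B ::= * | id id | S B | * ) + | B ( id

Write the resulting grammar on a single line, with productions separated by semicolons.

S ::= * | X1 X2 | X2 B; B ::= * | X3 X3 | S B | X2 Y1 | B Y2; X1 ::= ); X2 ::= *; X3 ::= id; X4 ::= +; X5 ::= (; Y1 ::= X1 X4; Y2 ::= X5 X3

Introduce a nonterminal for each terminal appearing in a rule of length ≥ 2: X1 → ), X2 → *, X3 → id, X4 → +, X5 → (.
Binarize each right-hand side of length ≥ 3 by chaining fresh nonterminals (Y1, Y2, …): affected rules were B → X2 X1 X4; B → B X5 X3.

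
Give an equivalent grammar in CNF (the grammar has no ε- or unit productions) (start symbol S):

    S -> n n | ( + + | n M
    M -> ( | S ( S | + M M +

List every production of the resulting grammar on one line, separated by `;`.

Introduce a nonterminal for each terminal appearing in a rule of length ≥ 2: X1 → n, X2 → (, X3 → +.
Binarize each right-hand side of length ≥ 3 by chaining fresh nonterminals (Y1, Y2, …): affected rules were S → X2 X3 X3; M → S X2 S; M → X3 M M X3.

S -> X1 X1 | X2 Y1 | X1 M; M -> ( | S Y2 | X3 Y3; X1 -> n; X2 -> (; X3 -> +; Y1 -> X3 X3; Y2 -> X2 S; Y3 -> M Y4; Y4 -> M X3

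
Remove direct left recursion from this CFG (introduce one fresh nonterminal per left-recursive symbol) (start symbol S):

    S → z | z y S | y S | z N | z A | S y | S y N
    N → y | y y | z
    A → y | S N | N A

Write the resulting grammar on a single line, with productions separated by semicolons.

Directly left-recursive nonterminal: S.
For S: α = {y, y N}, β = {z, z y S, y S, z N, z A}. Rewrite as S → β S' and S' → α S' | ε.

S → z S' | z y S S' | y S S' | z N S' | z A S'; N → y | y y | z; A → y | S N | N A; S' → y S' | y N S' | ε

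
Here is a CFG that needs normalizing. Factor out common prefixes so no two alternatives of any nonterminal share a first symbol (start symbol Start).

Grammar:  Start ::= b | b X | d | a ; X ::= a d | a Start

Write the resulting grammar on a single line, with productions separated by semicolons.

Start ::= d | a | b Start1; X ::= a X1; Start1 ::= ε | X; X1 ::= d | Start

Start has alternatives sharing prefix 'b': factor to Start → b Start1 with Start1 → ε | X.
X has alternatives sharing prefix 'a': factor to X → a X1 with X1 → d | Start.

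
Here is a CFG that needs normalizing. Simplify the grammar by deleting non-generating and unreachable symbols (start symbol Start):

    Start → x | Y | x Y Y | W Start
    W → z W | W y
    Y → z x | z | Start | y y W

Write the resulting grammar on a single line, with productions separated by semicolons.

Generating nonterminals: {Start, Y}.
Reachable from Start after that: {Start, Y}.
Removed useless symbols: {W} and every production mentioning them.

Start → x | Y | x Y Y; Y → z x | z | Start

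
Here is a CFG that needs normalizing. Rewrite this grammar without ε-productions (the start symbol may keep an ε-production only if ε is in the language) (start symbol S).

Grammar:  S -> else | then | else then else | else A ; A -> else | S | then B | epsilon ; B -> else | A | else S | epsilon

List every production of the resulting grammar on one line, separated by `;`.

Nullable nonterminals: {A, B}.
ε ∉ L(G), so no ε-production is kept.
Expand every rule over subsets of its nullable positions: A → then B gives then B | then.

S -> else | then | else then else | else A; A -> else | S | then B | then; B -> else | A | else S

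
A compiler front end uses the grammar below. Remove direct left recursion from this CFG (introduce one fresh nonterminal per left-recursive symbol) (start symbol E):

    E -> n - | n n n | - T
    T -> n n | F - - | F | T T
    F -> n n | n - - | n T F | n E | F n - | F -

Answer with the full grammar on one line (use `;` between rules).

E -> n - | n n n | - T; T -> n n T' | F - - T' | F T'; F -> n n F' | n - - F' | n T F F' | n E F'; T' -> T T' | epsilon; F' -> n - F' | - F' | epsilon

Directly left-recursive nonterminals: T, F.
For T: α = {T}, β = {n n, F - -, F}. Rewrite as T → β T' and T' → α T' | ε.
For F: α = {n -, -}, β = {n n, n - -, n T F, n E}. Rewrite as F → β F' and F' → α F' | ε.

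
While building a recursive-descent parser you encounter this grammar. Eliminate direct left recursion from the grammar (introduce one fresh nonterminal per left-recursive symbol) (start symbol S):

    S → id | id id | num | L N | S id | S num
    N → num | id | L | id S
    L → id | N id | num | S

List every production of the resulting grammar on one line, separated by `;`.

S is directly left-recursive.
For S: α = {id, num}, β = {id, id id, num, L N}. Rewrite as S → β S' and S' → α S' | ε.

S → id S' | id id S' | num S' | L N S'; N → num | id | L | id S; L → id | N id | num | S; S' → id S' | num S' | ε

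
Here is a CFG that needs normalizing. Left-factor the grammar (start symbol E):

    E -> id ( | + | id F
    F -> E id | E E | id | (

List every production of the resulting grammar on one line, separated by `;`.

E has alternatives sharing prefix 'id': factor to E → id E' with E' → ( | F.
F has alternatives sharing prefix 'E': factor to F → E F' with F' → id | E.

E -> + | id E'; F -> id | ( | E F'; E' -> ( | F; F' -> id | E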